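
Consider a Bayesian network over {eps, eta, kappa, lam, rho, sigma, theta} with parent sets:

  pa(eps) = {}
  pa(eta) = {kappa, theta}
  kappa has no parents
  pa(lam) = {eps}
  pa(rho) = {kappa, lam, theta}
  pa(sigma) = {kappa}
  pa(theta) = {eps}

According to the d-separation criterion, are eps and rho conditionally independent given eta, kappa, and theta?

Enumerating the 3 paths from eps to rho and testing each for blocking by {eta, kappa, theta}:
Path 1: eps → lam → rho
  lam is a chain and lam is not conditioned on — no node blocks this path, so it is active.
Path 2: eps → theta → rho
  theta is a chain here and theta is conditioned on, so the path is blocked at theta.
Path 3: eps → theta → eta ← kappa → rho
  theta is a chain here and theta is conditioned on, so the path is blocked at theta.
Since the path eps → lam → rho is active, eps and rho are not d-separated given {eta, kappa, theta}.

No — eps and rho are not d-separated given {eta, kappa, theta}.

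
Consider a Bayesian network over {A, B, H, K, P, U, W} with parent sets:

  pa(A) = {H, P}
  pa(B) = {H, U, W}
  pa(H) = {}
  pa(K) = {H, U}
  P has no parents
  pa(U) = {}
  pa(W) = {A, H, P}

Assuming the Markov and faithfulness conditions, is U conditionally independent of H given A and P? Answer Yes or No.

Enumerating the 5 paths from U to H and testing each for blocking by {A, P}:
Path 1: U → B ← H
  B is a collider here and neither B nor any of its descendants is conditioned on, so the collider stays closed — the path is blocked at B.
Path 2: U → B ← W ← P → A ← H
  B is a collider here and neither B nor any of its descendants is conditioned on, so the collider stays closed — the path is blocked at B.
Path 3: U → B ← W ← H
  B is a collider here and neither B nor any of its descendants is conditioned on, so the collider stays closed — the path is blocked at B.
Path 4: U → B ← W ← A ← H
  B is a collider here and neither B nor any of its descendants is conditioned on, so the collider stays closed — the path is blocked at B.
Path 5: U → K ← H
  K is a collider here and neither K nor any of its descendants is conditioned on, so the collider stays closed — the path is blocked at K.
All paths are blocked; U ⊥ H | {A, P} holds.

Yes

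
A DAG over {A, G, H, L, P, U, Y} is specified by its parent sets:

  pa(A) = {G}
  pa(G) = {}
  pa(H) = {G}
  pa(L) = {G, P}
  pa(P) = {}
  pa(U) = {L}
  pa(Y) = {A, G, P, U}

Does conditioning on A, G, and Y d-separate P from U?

No

Enumerating the 6 paths from P to U and testing each for blocking by {A, G, Y}:
Path 1: P → Y ← U
  Y is a collider and Y is conditioned on, which opens it — no node blocks this path, so it is active.
Path 2: P → Y ← A ← G → L → U
  A is a chain here and A is conditioned on, so the path is blocked at A.
Path 3: P → Y ← G → L → U
  G is a fork here and G is conditioned on, so the path is blocked at G.
Path 4: P → L → U
  L is a chain and L is not conditioned on — no node blocks this path, so it is active.
Path 5: P → L ← G → A → Y ← U
  G is a fork here and G is conditioned on, so the path is blocked at G.
Path 6: P → L ← G → Y ← U
  G is a fork here and G is conditioned on, so the path is blocked at G.
At least one path is unblocked, so d-separation fails.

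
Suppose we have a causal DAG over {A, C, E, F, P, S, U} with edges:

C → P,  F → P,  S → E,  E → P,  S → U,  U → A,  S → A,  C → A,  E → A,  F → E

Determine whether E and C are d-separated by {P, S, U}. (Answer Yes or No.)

No

There are 5 undirected paths between E and C; checking each against the conditioning set {P, S, U}:
  1. E → A ← C — A:collider[blocks] ⇒ blocked
  2. E ← S → A ← C — S:fork[blocks]; A:collider[blocks] ⇒ blocked
  3. E ← S → U → A ← C — S:fork[blocks]; U:chain[blocks]; A:collider[blocks] ⇒ blocked
  4. E → P ← C — P:collider[open] ⇒ active
  5. E ← F → P ← C — F:fork[open]; P:collider[open] ⇒ active
At least one path is unblocked, so d-separation fails.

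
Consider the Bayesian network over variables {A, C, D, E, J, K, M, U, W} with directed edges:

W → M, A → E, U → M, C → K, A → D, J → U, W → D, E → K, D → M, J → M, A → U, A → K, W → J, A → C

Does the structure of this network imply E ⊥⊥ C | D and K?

No — E and C are not d-separated given {D, K}.

There are 4 undirected paths between E and C; checking each against the conditioning set {D, K}:
Path 1: E → K ← C
  K is a collider and K is conditioned on, which opens it — no node blocks this path, so it is active.
Path 2: E → K ← A → C
  K is a collider and K is conditioned on, which opens it; A is a fork and A is not conditioned on — no node blocks this path, so it is active.
Path 3: E ← A → C
  A is a fork and A is not conditioned on — no node blocks this path, so it is active.
Path 4: E ← A → K ← C
  A is a fork and A is not conditioned on; K is a collider and K is conditioned on, which opens it — no node blocks this path, so it is active.
Because an active path exists, E and C are not d-separated.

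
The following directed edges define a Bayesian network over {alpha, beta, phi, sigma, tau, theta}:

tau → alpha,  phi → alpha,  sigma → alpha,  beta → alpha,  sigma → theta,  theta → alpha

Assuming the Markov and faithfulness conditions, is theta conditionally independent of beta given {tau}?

2 paths connect theta and beta; each must be blocked for d-separation to hold:
Path 1: theta ← sigma → alpha ← beta
  alpha is a collider here and neither alpha nor any of its descendants is conditioned on, so the collider stays closed — the path is blocked at alpha.
Path 2: theta → alpha ← beta
  alpha is a collider here and neither alpha nor any of its descendants is conditioned on, so the collider stays closed — the path is blocked at alpha.
All paths are blocked; theta ⊥ beta | {tau} holds.

Yes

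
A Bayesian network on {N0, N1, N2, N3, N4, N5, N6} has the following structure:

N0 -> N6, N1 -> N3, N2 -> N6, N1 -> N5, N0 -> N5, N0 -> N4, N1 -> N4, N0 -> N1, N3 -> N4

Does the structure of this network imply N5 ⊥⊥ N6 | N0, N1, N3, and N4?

There are 4 undirected paths between N5 and N6; checking each against the conditioning set {N0, N1, N3, N4}:
Path 1: N5 ← N1 → N4 ← N0 → N6
  N1 is a fork here and N1 is conditioned on, so the path is blocked at N1.
Path 2: N5 ← N1 → N3 → N4 ← N0 → N6
  N1 is a fork here and N1 is conditioned on, so the path is blocked at N1.
Path 3: N5 ← N1 ← N0 → N6
  N1 is a chain here and N1 is conditioned on, so the path is blocked at N1.
Path 4: N5 ← N0 → N6
  N0 is a fork here and N0 is conditioned on, so the path is blocked at N0.
Every path is blocked, so N5 and N6 are d-separated given {N0, N1, N3, N4}.

Yes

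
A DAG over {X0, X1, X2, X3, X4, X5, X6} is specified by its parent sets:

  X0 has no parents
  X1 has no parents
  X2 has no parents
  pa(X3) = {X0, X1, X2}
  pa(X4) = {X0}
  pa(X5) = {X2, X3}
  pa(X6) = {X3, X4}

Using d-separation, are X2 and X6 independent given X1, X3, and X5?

Enumerating the 4 paths from X2 to X6 and testing each for blocking by {X1, X3, X5}:
Path 1: X2 → X3 ← X0 → X4 → X6
  X3 is a collider and X3 is conditioned on, which opens it; X0 is a fork and X0 is not conditioned on; X4 is a chain and X4 is not conditioned on — no node blocks this path, so it is active.
Path 2: X2 → X3 → X6
  X3 is a chain here and X3 is conditioned on, so the path is blocked at X3.
Path 3: X2 → X5 ← X3 ← X0 → X4 → X6
  X3 is a chain here and X3 is conditioned on, so the path is blocked at X3.
Path 4: X2 → X5 ← X3 → X6
  X3 is a fork here and X3 is conditioned on, so the path is blocked at X3.
Because an active path exists, X2 and X6 are not d-separated.

No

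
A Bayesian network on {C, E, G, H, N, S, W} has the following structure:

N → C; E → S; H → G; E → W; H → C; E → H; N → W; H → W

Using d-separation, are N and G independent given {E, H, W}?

Yes

Enumerating the 3 paths from N to G and testing each for blocking by {E, H, W}:
  1. N → C ← H → G — C:collider[blocks]; H:fork[blocks] ⇒ blocked
  2. N → W ← H → G — W:collider[open]; H:fork[blocks] ⇒ blocked
  3. N → W ← E → H → G — W:collider[open]; E:fork[blocks]; H:chain[blocks] ⇒ blocked
All paths are blocked; N ⊥ G | {E, H, W} holds.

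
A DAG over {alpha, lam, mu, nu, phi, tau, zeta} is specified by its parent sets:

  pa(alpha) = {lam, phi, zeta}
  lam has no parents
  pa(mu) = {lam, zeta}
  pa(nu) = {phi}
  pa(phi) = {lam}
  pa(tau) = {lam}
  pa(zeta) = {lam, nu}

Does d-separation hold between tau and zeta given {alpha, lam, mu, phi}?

Yes

There are 6 undirected paths between tau and zeta; checking each against the conditioning set {alpha, lam, mu, phi}:
  1. tau ← lam → zeta — lam:fork[blocks] ⇒ blocked
  2. tau ← lam → alpha ← zeta — lam:fork[blocks]; alpha:collider[open] ⇒ blocked
  3. tau ← lam → alpha ← phi → nu → zeta — lam:fork[blocks]; alpha:collider[open]; phi:fork[blocks]; nu:chain[open] ⇒ blocked
  4. tau ← lam → mu ← zeta — lam:fork[blocks]; mu:collider[open] ⇒ blocked
  5. tau ← lam → phi → nu → zeta — lam:fork[blocks]; phi:chain[blocks]; nu:chain[open] ⇒ blocked
  6. tau ← lam → phi → alpha ← zeta — lam:fork[blocks]; phi:chain[blocks]; alpha:collider[open] ⇒ blocked
All paths are blocked; tau ⊥ zeta | {alpha, lam, mu, phi} holds.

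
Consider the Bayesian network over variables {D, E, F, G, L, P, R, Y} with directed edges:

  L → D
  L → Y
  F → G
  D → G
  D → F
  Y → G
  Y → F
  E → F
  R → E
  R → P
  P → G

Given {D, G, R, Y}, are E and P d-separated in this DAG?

There are 6 undirected paths between E and P; checking each against the conditioning set {D, G, R, Y}:
Path 1: E ← R → P
  R is a fork here and R is conditioned on, so the path is blocked at R.
Path 2: E → F ← Y ← L → D → G ← P
  Y is a chain here and Y is conditioned on, so the path is blocked at Y.
Path 3: E → F ← Y → G ← P
  Y is a fork here and Y is conditioned on, so the path is blocked at Y.
Path 4: E → F → G ← P
  F is a chain and F is not conditioned on; G is a collider and G is conditioned on, which opens it — no node blocks this path, so it is active.
Path 5: E → F ← D ← L → Y → G ← P
  D is a chain here and D is conditioned on, so the path is blocked at D.
Path 6: E → F ← D → G ← P
  D is a fork here and D is conditioned on, so the path is blocked at D.
Because an active path exists, E and P are not d-separated.

No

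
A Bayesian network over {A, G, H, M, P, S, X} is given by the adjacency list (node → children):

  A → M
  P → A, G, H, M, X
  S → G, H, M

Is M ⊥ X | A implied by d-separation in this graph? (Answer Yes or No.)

No

There are 4 undirected paths between M and X; checking each against the conditioning set {A}:
  1. M ← S → H ← P → X — S:fork[open]; H:collider[blocks]; P:fork[open] ⇒ blocked
  2. M ← S → G ← P → X — S:fork[open]; G:collider[blocks]; P:fork[open] ⇒ blocked
  3. M ← A ← P → X — A:chain[blocks]; P:fork[open] ⇒ blocked
  4. M ← P → X — P:fork[open] ⇒ active
Because an active path exists, M and X are not d-separated.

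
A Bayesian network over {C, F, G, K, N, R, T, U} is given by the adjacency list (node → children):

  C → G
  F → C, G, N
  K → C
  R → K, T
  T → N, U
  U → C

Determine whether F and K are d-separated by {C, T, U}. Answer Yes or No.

No

6 paths connect F and K; each must be blocked for d-separation to hold:
Path 1: F → C ← U ← T ← R → K
  U is a chain here and U is conditioned on, so the path is blocked at U.
Path 2: F → C ← K
  C is a collider and C is conditioned on, which opens it — no node blocks this path, so it is active.
Path 3: F → N ← T ← R → K
  N is a collider here and neither N nor any of its descendants is conditioned on, so the collider stays closed — the path is blocked at N.
Path 4: F → N ← T → U → C ← K
  N is a collider here and neither N nor any of its descendants is conditioned on, so the collider stays closed — the path is blocked at N.
Path 5: F → G ← C ← U ← T ← R → K
  G is a collider here and neither G nor any of its descendants is conditioned on, so the collider stays closed — the path is blocked at G.
Path 6: F → G ← C ← K
  G is a collider here and neither G nor any of its descendants is conditioned on, so the collider stays closed — the path is blocked at G.
Because an active path exists, F and K are not d-separated.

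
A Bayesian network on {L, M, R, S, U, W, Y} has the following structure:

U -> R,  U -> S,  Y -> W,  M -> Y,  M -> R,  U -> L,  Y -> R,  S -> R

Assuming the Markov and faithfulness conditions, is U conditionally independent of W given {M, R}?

4 paths connect U and W; each must be blocked for d-separation to hold:
Path 1: U → R ← Y → W
  R is a collider and R is conditioned on, which opens it; Y is a fork and Y is not conditioned on — no node blocks this path, so it is active.
Path 2: U → R ← M → Y → W
  M is a fork here and M is conditioned on, so the path is blocked at M.
Path 3: U → S → R ← Y → W
  S is a chain and S is not conditioned on; R is a collider and R is conditioned on, which opens it; Y is a fork and Y is not conditioned on — no node blocks this path, so it is active.
Path 4: U → S → R ← M → Y → W
  M is a fork here and M is conditioned on, so the path is blocked at M.
At least one path is unblocked, so d-separation fails.

No — U and W are not d-separated given {M, R}.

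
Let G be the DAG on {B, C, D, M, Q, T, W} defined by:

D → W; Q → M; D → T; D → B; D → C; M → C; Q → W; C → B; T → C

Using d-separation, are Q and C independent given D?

No

There are 4 undirected paths between Q and C; checking each against the conditioning set {D}:
Path 1: Q → W ← D → C
  W is a collider here and neither W nor any of its descendants is conditioned on, so the collider stays closed — the path is blocked at W.
Path 2: Q → W ← D → T → C
  W is a collider here and neither W nor any of its descendants is conditioned on, so the collider stays closed — the path is blocked at W.
Path 3: Q → W ← D → B ← C
  W is a collider here and neither W nor any of its descendants is conditioned on, so the collider stays closed — the path is blocked at W.
Path 4: Q → M → C
  M is a chain and M is not conditioned on — no node blocks this path, so it is active.
At least one path is unblocked, so d-separation fails.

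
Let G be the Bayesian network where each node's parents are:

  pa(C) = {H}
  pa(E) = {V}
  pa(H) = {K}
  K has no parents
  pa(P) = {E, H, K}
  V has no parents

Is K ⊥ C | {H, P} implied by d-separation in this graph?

Yes — K and C are d-separated given {H, P}.

Enumerating the 2 paths from K to C and testing each for blocking by {H, P}:
  1. K → H → C — H:chain[blocks] ⇒ blocked
  2. K → P ← H → C — P:collider[open]; H:fork[blocks] ⇒ blocked
Since every path is blocked, d-separation holds.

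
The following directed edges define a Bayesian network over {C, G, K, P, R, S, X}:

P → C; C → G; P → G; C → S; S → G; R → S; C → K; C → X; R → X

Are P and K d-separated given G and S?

No

Enumerating the 4 paths from P to K and testing each for blocking by {G, S}:
Path 1: P → C → K
  C is a chain and C is not conditioned on — no node blocks this path, so it is active.
Path 2: P → G ← C → K
  G is a collider and G is conditioned on, which opens it; C is a fork and C is not conditioned on — no node blocks this path, so it is active.
Path 3: P → G ← S ← C → K
  S is a chain here and S is conditioned on, so the path is blocked at S.
Path 4: P → G ← S ← R → X ← C → K
  S is a chain here and S is conditioned on, so the path is blocked at S.
Since the path P → C → K is active, P and K are not d-separated given {G, S}.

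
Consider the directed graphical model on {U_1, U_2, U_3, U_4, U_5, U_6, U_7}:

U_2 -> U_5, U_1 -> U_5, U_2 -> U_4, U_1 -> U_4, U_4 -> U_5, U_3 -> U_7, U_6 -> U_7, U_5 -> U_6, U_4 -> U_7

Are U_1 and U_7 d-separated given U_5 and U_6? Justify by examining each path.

No — U_1 and U_7 are not d-separated given {U_5, U_6}.

6 paths connect U_1 and U_7; each must be blocked for d-separation to hold:
Path 1: U_1 → U_4 → U_7
  U_4 is a chain and U_4 is not conditioned on — no node blocks this path, so it is active.
Path 2: U_1 → U_4 ← U_2 → U_5 → U_6 → U_7
  U_5 is a chain here and U_5 is conditioned on, so the path is blocked at U_5.
Path 3: U_1 → U_4 → U_5 → U_6 → U_7
  U_5 is a chain here and U_5 is conditioned on, so the path is blocked at U_5.
Path 4: U_1 → U_5 → U_6 → U_7
  U_5 is a chain here and U_5 is conditioned on, so the path is blocked at U_5.
Path 5: U_1 → U_5 ← U_2 → U_4 → U_7
  U_5 is a collider and U_5 is conditioned on, which opens it; U_2 is a fork and U_2 is not conditioned on; U_4 is a chain and U_4 is not conditioned on — no node blocks this path, so it is active.
Path 6: U_1 → U_5 ← U_4 → U_7
  U_5 is a collider and U_5 is conditioned on, which opens it; U_4 is a fork and U_4 is not conditioned on — no node blocks this path, so it is active.
Because an active path exists, U_1 and U_7 are not d-separated.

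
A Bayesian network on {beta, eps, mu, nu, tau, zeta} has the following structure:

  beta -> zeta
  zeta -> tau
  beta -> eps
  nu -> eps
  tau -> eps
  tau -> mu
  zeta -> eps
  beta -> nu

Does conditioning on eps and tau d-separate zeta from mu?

Yes

4 paths connect zeta and mu; each must be blocked for d-separation to hold:
Path 1: zeta → eps ← tau → mu
  tau is a fork here and tau is conditioned on, so the path is blocked at tau.
Path 2: zeta → tau → mu
  tau is a chain here and tau is conditioned on, so the path is blocked at tau.
Path 3: zeta ← beta → eps ← tau → mu
  tau is a fork here and tau is conditioned on, so the path is blocked at tau.
Path 4: zeta ← beta → nu → eps ← tau → mu
  tau is a fork here and tau is conditioned on, so the path is blocked at tau.
All paths are blocked; zeta ⊥ mu | {eps, tau} holds.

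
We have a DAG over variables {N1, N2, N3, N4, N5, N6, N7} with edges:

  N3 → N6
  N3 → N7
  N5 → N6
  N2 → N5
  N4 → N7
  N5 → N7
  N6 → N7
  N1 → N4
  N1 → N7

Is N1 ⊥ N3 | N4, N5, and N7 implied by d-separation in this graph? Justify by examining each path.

No

There are 6 undirected paths between N1 and N3; checking each against the conditioning set {N4, N5, N7}:
Path 1: N1 → N7 ← N5 → N6 ← N3
  N5 is a fork here and N5 is conditioned on, so the path is blocked at N5.
Path 2: N1 → N7 ← N6 ← N3
  N7 is a collider and N7 is conditioned on, which opens it; N6 is a chain and N6 is not conditioned on — no node blocks this path, so it is active.
Path 3: N1 → N7 ← N3
  N7 is a collider and N7 is conditioned on, which opens it — no node blocks this path, so it is active.
Path 4: N1 → N4 → N7 ← N5 → N6 ← N3
  N4 is a chain here and N4 is conditioned on, so the path is blocked at N4.
Path 5: N1 → N4 → N7 ← N6 ← N3
  N4 is a chain here and N4 is conditioned on, so the path is blocked at N4.
Path 6: N1 → N4 → N7 ← N3
  N4 is a chain here and N4 is conditioned on, so the path is blocked at N4.
At least one path is unblocked, so d-separation fails.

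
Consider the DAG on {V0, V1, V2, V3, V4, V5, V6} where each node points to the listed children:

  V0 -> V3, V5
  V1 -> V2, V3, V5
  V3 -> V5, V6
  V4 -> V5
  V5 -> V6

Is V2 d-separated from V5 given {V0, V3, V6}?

No

4 paths connect V2 and V5; each must be blocked for d-separation to hold:
Path 1: V2 ← V1 → V3 → V5
  V3 is a chain here and V3 is conditioned on, so the path is blocked at V3.
Path 2: V2 ← V1 → V3 ← V0 → V5
  V0 is a fork here and V0 is conditioned on, so the path is blocked at V0.
Path 3: V2 ← V1 → V3 → V6 ← V5
  V3 is a chain here and V3 is conditioned on, so the path is blocked at V3.
Path 4: V2 ← V1 → V5
  V1 is a fork and V1 is not conditioned on — no node blocks this path, so it is active.
Since the path V2 ← V1 → V5 is active, V2 and V5 are not d-separated given {V0, V3, V6}.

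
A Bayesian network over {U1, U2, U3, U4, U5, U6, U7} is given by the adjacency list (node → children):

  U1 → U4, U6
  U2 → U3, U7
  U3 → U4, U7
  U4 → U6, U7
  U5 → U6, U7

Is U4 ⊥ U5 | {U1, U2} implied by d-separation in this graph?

Enumerating the 5 paths from U4 to U5 and testing each for blocking by {U1, U2}:
  1. U4 → U7 ← U5 — U7:collider[blocks] ⇒ blocked
  2. U4 → U6 ← U5 — U6:collider[blocks] ⇒ blocked
  3. U4 ← U1 → U6 ← U5 — U1:fork[blocks]; U6:collider[blocks] ⇒ blocked
  4. U4 ← U3 ← U2 → U7 ← U5 — U3:chain[open]; U2:fork[blocks]; U7:collider[blocks] ⇒ blocked
  5. U4 ← U3 → U7 ← U5 — U3:fork[open]; U7:collider[blocks] ⇒ blocked
Every path is blocked, so U4 and U5 are d-separated given {U1, U2}.

Yes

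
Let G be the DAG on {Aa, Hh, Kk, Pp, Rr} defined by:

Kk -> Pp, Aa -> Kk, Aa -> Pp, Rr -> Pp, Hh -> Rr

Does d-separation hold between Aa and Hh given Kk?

We examine all 2 paths between Aa and Hh:
Path 1: Aa → Pp ← Rr ← Hh
  Pp is a collider here and neither Pp nor any of its descendants is conditioned on, so the collider stays closed — the path is blocked at Pp.
Path 2: Aa → Kk → Pp ← Rr ← Hh
  Kk is a chain here and Kk is conditioned on, so the path is blocked at Kk.
Since every path is blocked, d-separation holds.

Yes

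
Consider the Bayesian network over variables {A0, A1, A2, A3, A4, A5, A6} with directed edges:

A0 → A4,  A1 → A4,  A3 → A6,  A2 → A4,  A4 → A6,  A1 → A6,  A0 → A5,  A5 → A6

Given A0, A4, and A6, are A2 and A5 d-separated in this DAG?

No

3 paths connect A2 and A5; each must be blocked for d-separation to hold:
Path 1: A2 → A4 → A6 ← A5
  A4 is a chain here and A4 is conditioned on, so the path is blocked at A4.
Path 2: A2 → A4 ← A0 → A5
  A0 is a fork here and A0 is conditioned on, so the path is blocked at A0.
Path 3: A2 → A4 ← A1 → A6 ← A5
  A4 is a collider and A4 is conditioned on, which opens it; A1 is a fork and A1 is not conditioned on; A6 is a collider and A6 is conditioned on, which opens it — no node blocks this path, so it is active.
At least one path is unblocked, so d-separation fails.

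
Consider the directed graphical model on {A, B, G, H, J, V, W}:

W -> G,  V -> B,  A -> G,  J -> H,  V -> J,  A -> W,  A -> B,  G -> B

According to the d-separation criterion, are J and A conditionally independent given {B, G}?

No

Enumerating the 3 paths from J to A and testing each for blocking by {B, G}:
  1. J ← V → B ← A — V:fork[open]; B:collider[open] ⇒ active
  2. J ← V → B ← G ← A — V:fork[open]; B:collider[open]; G:chain[blocks] ⇒ blocked
  3. J ← V → B ← G ← W ← A — V:fork[open]; B:collider[open]; G:chain[blocks]; W:chain[open] ⇒ blocked
At least one path is unblocked, so d-separation fails.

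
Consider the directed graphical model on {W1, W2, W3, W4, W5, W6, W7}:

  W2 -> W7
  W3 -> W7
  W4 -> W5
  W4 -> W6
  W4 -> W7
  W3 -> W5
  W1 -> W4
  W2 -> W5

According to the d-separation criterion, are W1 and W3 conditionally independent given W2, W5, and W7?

No

4 paths connect W1 and W3; each must be blocked for d-separation to hold:
  1. W1 → W4 → W5 ← W3 — W4:chain[open]; W5:collider[open] ⇒ active
  2. W1 → W4 → W5 ← W2 → W7 ← W3 — W4:chain[open]; W5:collider[open]; W2:fork[blocks]; W7:collider[open] ⇒ blocked
  3. W1 → W4 → W7 ← W3 — W4:chain[open]; W7:collider[open] ⇒ active
  4. W1 → W4 → W7 ← W2 → W5 ← W3 — W4:chain[open]; W7:collider[open]; W2:fork[blocks]; W5:collider[open] ⇒ blocked
Since the path W1 → W4 → W5 ← W3 is active, W1 and W3 are not d-separated given {W2, W5, W7}.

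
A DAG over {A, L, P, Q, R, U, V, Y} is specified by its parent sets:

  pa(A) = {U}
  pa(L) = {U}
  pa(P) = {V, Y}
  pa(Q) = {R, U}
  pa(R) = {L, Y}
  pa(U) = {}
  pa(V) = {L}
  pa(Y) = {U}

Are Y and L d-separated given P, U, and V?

5 paths connect Y and L; each must be blocked for d-separation to hold:
Path 1: Y ← U → Q ← R ← L
  U is a fork here and U is conditioned on, so the path is blocked at U.
Path 2: Y ← U → L
  U is a fork here and U is conditioned on, so the path is blocked at U.
Path 3: Y → P ← V ← L
  V is a chain here and V is conditioned on, so the path is blocked at V.
Path 4: Y → R → Q ← U → L
  Q is a collider here and neither Q nor any of its descendants is conditioned on, so the collider stays closed — the path is blocked at Q.
Path 5: Y → R ← L
  R is a collider here and neither R nor any of its descendants is conditioned on, so the collider stays closed — the path is blocked at R.
Since every path is blocked, d-separation holds.

Yes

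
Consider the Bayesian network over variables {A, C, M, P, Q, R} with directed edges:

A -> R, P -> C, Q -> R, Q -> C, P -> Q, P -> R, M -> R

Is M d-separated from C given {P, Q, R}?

We examine all 4 paths between M and C:
Path 1: M → R ← P → C
  P is a fork here and P is conditioned on, so the path is blocked at P.
Path 2: M → R ← P → Q → C
  P is a fork here and P is conditioned on, so the path is blocked at P.
Path 3: M → R ← Q → C
  Q is a fork here and Q is conditioned on, so the path is blocked at Q.
Path 4: M → R ← Q ← P → C
  Q is a chain here and Q is conditioned on, so the path is blocked at Q.
Every path is blocked, so M and C are d-separated given {P, Q, R}.

Yes — M and C are d-separated given {P, Q, R}.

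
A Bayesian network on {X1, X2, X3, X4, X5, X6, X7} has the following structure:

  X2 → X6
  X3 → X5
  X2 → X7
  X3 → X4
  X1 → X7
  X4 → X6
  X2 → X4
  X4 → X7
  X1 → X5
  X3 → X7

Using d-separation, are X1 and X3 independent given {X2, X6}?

Yes

There are 5 undirected paths between X1 and X3; checking each against the conditioning set {X2, X6}:
Path 1: X1 → X7 ← X3
  X7 is a collider here and neither X7 nor any of its descendants is conditioned on, so the collider stays closed — the path is blocked at X7.
Path 2: X1 → X7 ← X2 → X4 ← X3
  X7 is a collider here and neither X7 nor any of its descendants is conditioned on, so the collider stays closed — the path is blocked at X7.
Path 3: X1 → X7 ← X2 → X6 ← X4 ← X3
  X7 is a collider here and neither X7 nor any of its descendants is conditioned on, so the collider stays closed — the path is blocked at X7.
Path 4: X1 → X7 ← X4 ← X3
  X7 is a collider here and neither X7 nor any of its descendants is conditioned on, so the collider stays closed — the path is blocked at X7.
Path 5: X1 → X5 ← X3
  X5 is a collider here and neither X5 nor any of its descendants is conditioned on, so the collider stays closed — the path is blocked at X5.
Every path is blocked, so X1 and X3 are d-separated given {X2, X6}.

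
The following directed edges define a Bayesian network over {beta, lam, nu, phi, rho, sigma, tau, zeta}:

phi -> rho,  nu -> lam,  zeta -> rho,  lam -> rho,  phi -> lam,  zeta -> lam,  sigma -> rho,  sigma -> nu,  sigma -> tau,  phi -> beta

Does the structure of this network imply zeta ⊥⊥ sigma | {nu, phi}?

Yes

Enumerating the 6 paths from zeta to sigma and testing each for blocking by {nu, phi}:
Path 1: zeta → rho ← lam ← nu ← sigma
  rho is a collider here and neither rho nor any of its descendants is conditioned on, so the collider stays closed — the path is blocked at rho.
Path 2: zeta → rho ← sigma
  rho is a collider here and neither rho nor any of its descendants is conditioned on, so the collider stays closed — the path is blocked at rho.
Path 3: zeta → rho ← phi → lam ← nu ← sigma
  rho is a collider here and neither rho nor any of its descendants is conditioned on, so the collider stays closed — the path is blocked at rho.
Path 4: zeta → lam → rho ← sigma
  rho is a collider here and neither rho nor any of its descendants is conditioned on, so the collider stays closed — the path is blocked at rho.
Path 5: zeta → lam ← nu ← sigma
  lam is a collider here and neither lam nor any of its descendants is conditioned on, so the collider stays closed — the path is blocked at lam.
Path 6: zeta → lam ← phi → rho ← sigma
  lam is a collider here and neither lam nor any of its descendants is conditioned on, so the collider stays closed — the path is blocked at lam.
All paths are blocked; zeta ⊥ sigma | {nu, phi} holds.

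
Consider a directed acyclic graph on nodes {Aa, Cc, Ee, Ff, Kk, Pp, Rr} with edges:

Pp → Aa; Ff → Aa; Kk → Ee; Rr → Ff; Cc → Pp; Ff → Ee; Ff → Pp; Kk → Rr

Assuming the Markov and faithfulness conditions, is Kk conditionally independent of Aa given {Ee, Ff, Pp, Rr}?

Yes

Enumerating the 4 paths from Kk to Aa and testing each for blocking by {Ee, Ff, Pp, Rr}:
Path 1: Kk → Ee ← Ff → Aa
  Ff is a fork here and Ff is conditioned on, so the path is blocked at Ff.
Path 2: Kk → Ee ← Ff → Pp → Aa
  Ff is a fork here and Ff is conditioned on, so the path is blocked at Ff.
Path 3: Kk → Rr → Ff → Aa
  Rr is a chain here and Rr is conditioned on, so the path is blocked at Rr.
Path 4: Kk → Rr → Ff → Pp → Aa
  Rr is a chain here and Rr is conditioned on, so the path is blocked at Rr.
Every path is blocked, so Kk and Aa are d-separated given {Ee, Ff, Pp, Rr}.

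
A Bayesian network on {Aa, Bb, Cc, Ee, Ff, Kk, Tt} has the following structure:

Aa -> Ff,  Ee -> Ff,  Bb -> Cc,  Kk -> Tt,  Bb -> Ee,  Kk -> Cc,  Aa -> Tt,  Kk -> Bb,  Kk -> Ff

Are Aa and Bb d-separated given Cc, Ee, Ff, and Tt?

No — Aa and Bb are not d-separated given {Cc, Ee, Ff, Tt}.

6 paths connect Aa and Bb; each must be blocked for d-separation to hold:
  1. Aa → Tt ← Kk → Ff ← Ee ← Bb — Tt:collider[open]; Kk:fork[open]; Ff:collider[open]; Ee:chain[blocks] ⇒ blocked
  2. Aa → Tt ← Kk → Cc ← Bb — Tt:collider[open]; Kk:fork[open]; Cc:collider[open] ⇒ active
  3. Aa → Tt ← Kk → Bb — Tt:collider[open]; Kk:fork[open] ⇒ active
  4. Aa → Ff ← Kk → Cc ← Bb — Ff:collider[open]; Kk:fork[open]; Cc:collider[open] ⇒ active
  5. Aa → Ff ← Kk → Bb — Ff:collider[open]; Kk:fork[open] ⇒ active
  6. Aa → Ff ← Ee ← Bb — Ff:collider[open]; Ee:chain[blocks] ⇒ blocked
At least one path is unblocked, so d-separation fails.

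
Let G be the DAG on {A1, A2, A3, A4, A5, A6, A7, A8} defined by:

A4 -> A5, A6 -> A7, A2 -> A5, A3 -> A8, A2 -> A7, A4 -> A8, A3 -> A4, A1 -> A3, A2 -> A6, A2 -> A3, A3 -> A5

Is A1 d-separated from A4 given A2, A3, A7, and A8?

There are 4 undirected paths between A1 and A4; checking each against the conditioning set {A2, A3, A7, A8}:
  1. A1 → A3 ← A2 → A5 ← A4 — A3:collider[open]; A2:fork[blocks]; A5:collider[blocks] ⇒ blocked
  2. A1 → A3 → A4 — A3:chain[blocks] ⇒ blocked
  3. A1 → A3 → A8 ← A4 — A3:chain[blocks]; A8:collider[open] ⇒ blocked
  4. A1 → A3 → A5 ← A4 — A3:chain[blocks]; A5:collider[blocks] ⇒ blocked
Every path is blocked, so A1 and A4 are d-separated given {A2, A3, A7, A8}.

Yes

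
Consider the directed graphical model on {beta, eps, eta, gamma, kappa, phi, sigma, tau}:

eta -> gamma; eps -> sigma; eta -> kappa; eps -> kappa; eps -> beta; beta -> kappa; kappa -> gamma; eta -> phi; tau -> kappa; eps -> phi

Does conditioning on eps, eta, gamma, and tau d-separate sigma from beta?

Yes

We examine all 4 paths between sigma and beta:
  1. sigma ← eps → kappa ← beta — eps:fork[blocks]; kappa:collider[open] ⇒ blocked
  2. sigma ← eps → beta — eps:fork[blocks] ⇒ blocked
  3. sigma ← eps → phi ← eta → kappa ← beta — eps:fork[blocks]; phi:collider[blocks]; eta:fork[blocks]; kappa:collider[open] ⇒ blocked
  4. sigma ← eps → phi ← eta → gamma ← kappa ← beta — eps:fork[blocks]; phi:collider[blocks]; eta:fork[blocks]; gamma:collider[open]; kappa:chain[open] ⇒ blocked
All paths are blocked; sigma ⊥ beta | {eps, eta, gamma, tau} holds.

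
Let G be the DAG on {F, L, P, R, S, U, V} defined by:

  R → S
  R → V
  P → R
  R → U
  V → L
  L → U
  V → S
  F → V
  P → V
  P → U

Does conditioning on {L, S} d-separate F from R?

There are 6 undirected paths between F and R; checking each against the conditioning set {L, S}:
Path 1: F → V → L → U ← P → R
  L is a chain here and L is conditioned on, so the path is blocked at L.
Path 2: F → V → L → U ← R
  L is a chain here and L is conditioned on, so the path is blocked at L.
Path 3: F → V ← P → U ← R
  U is a collider here and neither U nor any of its descendants is conditioned on, so the collider stays closed — the path is blocked at U.
Path 4: F → V ← P → R
  V is a collider and its descendant L is conditioned on, which opens it; P is a fork and P is not conditioned on — no node blocks this path, so it is active.
Path 5: F → V ← R
  V is a collider and its descendant L is conditioned on, which opens it — no node blocks this path, so it is active.
Path 6: F → V → S ← R
  V is a chain and V is not conditioned on; S is a collider and S is conditioned on, which opens it — no node blocks this path, so it is active.
Because an active path exists, F and R are not d-separated.

No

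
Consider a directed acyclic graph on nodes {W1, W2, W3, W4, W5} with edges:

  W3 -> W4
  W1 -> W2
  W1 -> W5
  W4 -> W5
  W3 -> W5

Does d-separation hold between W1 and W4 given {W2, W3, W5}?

Enumerating the 2 paths from W1 to W4 and testing each for blocking by {W2, W3, W5}:
Path 1: W1 → W5 ← W3 → W4
  W3 is a fork here and W3 is conditioned on, so the path is blocked at W3.
Path 2: W1 → W5 ← W4
  W5 is a collider and W5 is conditioned on, which opens it — no node blocks this path, so it is active.
Because an active path exists, W1 and W4 are not d-separated.

No — W1 and W4 are not d-separated given {W2, W3, W5}.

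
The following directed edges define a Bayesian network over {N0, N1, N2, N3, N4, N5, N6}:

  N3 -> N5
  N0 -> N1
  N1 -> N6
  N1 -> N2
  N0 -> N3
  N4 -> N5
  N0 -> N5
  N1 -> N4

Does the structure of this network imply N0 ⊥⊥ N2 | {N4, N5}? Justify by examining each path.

No — N0 and N2 are not d-separated given {N4, N5}.

There are 3 undirected paths between N0 and N2; checking each against the conditioning set {N4, N5}:
Path 1: N0 → N5 ← N4 ← N1 → N2
  N4 is a chain here and N4 is conditioned on, so the path is blocked at N4.
Path 2: N0 → N1 → N2
  N1 is a chain and N1 is not conditioned on — no node blocks this path, so it is active.
Path 3: N0 → N3 → N5 ← N4 ← N1 → N2
  N4 is a chain here and N4 is conditioned on, so the path is blocked at N4.
Because an active path exists, N0 and N2 are not d-separated.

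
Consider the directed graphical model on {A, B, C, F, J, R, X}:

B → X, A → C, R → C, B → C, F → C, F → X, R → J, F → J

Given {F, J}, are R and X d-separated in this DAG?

Yes

Enumerating the 4 paths from R to X and testing each for blocking by {F, J}:
Path 1: R → C ← F → X
  C is a collider here and neither C nor any of its descendants is conditioned on, so the collider stays closed — the path is blocked at C.
Path 2: R → C ← B → X
  C is a collider here and neither C nor any of its descendants is conditioned on, so the collider stays closed — the path is blocked at C.
Path 3: R → J ← F → C ← B → X
  F is a fork here and F is conditioned on, so the path is blocked at F.
Path 4: R → J ← F → X
  F is a fork here and F is conditioned on, so the path is blocked at F.
Every path is blocked, so R and X are d-separated given {F, J}.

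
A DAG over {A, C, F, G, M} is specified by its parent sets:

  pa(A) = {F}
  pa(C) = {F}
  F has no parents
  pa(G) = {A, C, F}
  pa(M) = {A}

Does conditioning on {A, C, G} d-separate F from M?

Yes

Enumerating the 3 paths from F to M and testing each for blocking by {A, C, G}:
Path 1: F → C → G ← A → M
  C is a chain here and C is conditioned on, so the path is blocked at C.
Path 2: F → A → M
  A is a chain here and A is conditioned on, so the path is blocked at A.
Path 3: F → G ← A → M
  A is a fork here and A is conditioned on, so the path is blocked at A.
Every path is blocked, so F and M are d-separated given {A, C, G}.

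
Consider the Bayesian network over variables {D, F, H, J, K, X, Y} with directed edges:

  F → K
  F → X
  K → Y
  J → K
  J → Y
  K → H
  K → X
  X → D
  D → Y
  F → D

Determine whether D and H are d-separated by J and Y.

No — D and H are not d-separated given {J, Y}.

6 paths connect D and H; each must be blocked for d-separation to hold:
  1. D → Y ← K → H — Y:collider[open]; K:fork[open] ⇒ active
  2. D → Y ← J → K → H — Y:collider[open]; J:fork[blocks]; K:chain[open] ⇒ blocked
  3. D ← X ← K → H — X:chain[open]; K:fork[open] ⇒ active
  4. D ← X ← F → K → H — X:chain[open]; F:fork[open]; K:chain[open] ⇒ active
  5. D ← F → K → H — F:fork[open]; K:chain[open] ⇒ active
  6. D ← F → X ← K → H — F:fork[open]; X:collider[open]; K:fork[open] ⇒ active
Since the path D → Y ← K → H is active, D and H are not d-separated given {J, Y}.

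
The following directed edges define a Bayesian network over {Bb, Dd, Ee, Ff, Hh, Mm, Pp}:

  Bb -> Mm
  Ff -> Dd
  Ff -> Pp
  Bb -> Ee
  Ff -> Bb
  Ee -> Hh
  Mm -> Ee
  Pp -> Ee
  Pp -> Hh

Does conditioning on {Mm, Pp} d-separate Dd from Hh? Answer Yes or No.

We examine all 6 paths between Dd and Hh:
  1. Dd ← Ff → Pp → Ee → Hh — Ff:fork[open]; Pp:chain[blocks]; Ee:chain[open] ⇒ blocked
  2. Dd ← Ff → Pp → Hh — Ff:fork[open]; Pp:chain[blocks] ⇒ blocked
  3. Dd ← Ff → Bb → Ee ← Pp → Hh — Ff:fork[open]; Bb:chain[open]; Ee:collider[blocks]; Pp:fork[blocks] ⇒ blocked
  4. Dd ← Ff → Bb → Ee → Hh — Ff:fork[open]; Bb:chain[open]; Ee:chain[open] ⇒ active
  5. Dd ← Ff → Bb → Mm → Ee ← Pp → Hh — Ff:fork[open]; Bb:chain[open]; Mm:chain[blocks]; Ee:collider[blocks]; Pp:fork[blocks] ⇒ blocked
  6. Dd ← Ff → Bb → Mm → Ee → Hh — Ff:fork[open]; Bb:chain[open]; Mm:chain[blocks]; Ee:chain[open] ⇒ blocked
Because an active path exists, Dd and Hh are not d-separated.

No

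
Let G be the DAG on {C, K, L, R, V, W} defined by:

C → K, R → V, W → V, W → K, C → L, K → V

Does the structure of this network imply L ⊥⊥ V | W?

2 paths connect L and V; each must be blocked for d-separation to hold:
Path 1: L ← C → K → V
  C is a fork and C is not conditioned on; K is a chain and K is not conditioned on — no node blocks this path, so it is active.
Path 2: L ← C → K ← W → V
  K is a collider here and neither K nor any of its descendants is conditioned on, so the collider stays closed — the path is blocked at K.
Because an active path exists, L and V are not d-separated.

No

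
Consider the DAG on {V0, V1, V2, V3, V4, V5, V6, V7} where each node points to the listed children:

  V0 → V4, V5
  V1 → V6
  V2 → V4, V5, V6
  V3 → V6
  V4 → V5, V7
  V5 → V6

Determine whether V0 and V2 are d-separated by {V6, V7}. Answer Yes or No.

No

Enumerating the 6 paths from V0 to V2 and testing each for blocking by {V6, V7}:
  1. V0 → V4 ← V2 — V4:collider[open] ⇒ active
  2. V0 → V4 → V5 ← V2 — V4:chain[open]; V5:collider[open] ⇒ active
  3. V0 → V4 → V5 → V6 ← V2 — V4:chain[open]; V5:chain[open]; V6:collider[open] ⇒ active
  4. V0 → V5 ← V4 ← V2 — V5:collider[open]; V4:chain[open] ⇒ active
  5. V0 → V5 ← V2 — V5:collider[open] ⇒ active
  6. V0 → V5 → V6 ← V2 — V5:chain[open]; V6:collider[open] ⇒ active
At least one path is unblocked, so d-separation fails.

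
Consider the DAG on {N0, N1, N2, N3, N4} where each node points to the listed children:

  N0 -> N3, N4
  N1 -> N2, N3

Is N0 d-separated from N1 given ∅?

Yes — N0 and N1 are d-separated given ∅.

Only one path connects N0 and N1:
Path 1: N0 → N3 ← N1
  N3 is a collider here and neither N3 nor any of its descendants is conditioned on, so the collider stays closed — the path is blocked at N3.
All paths are blocked; N0 ⊥ N1 | ∅ holds.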